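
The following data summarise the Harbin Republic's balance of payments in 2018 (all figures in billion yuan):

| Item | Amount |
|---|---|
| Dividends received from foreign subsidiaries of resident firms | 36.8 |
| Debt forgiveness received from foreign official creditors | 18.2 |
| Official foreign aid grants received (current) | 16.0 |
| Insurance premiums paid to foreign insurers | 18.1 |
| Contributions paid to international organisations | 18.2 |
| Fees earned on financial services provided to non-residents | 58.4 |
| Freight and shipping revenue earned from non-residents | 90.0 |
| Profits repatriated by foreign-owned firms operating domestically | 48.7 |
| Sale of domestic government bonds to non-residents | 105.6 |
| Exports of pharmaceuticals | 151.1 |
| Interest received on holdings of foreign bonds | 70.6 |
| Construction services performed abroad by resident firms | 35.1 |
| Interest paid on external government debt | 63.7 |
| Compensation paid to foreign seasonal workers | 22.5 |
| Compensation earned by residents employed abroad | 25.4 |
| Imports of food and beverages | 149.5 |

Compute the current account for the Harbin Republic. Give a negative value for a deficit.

162.7

Goods: -149.5 + 151.1 = 1.6
Services: 90.0 - 18.1 + 35.1 + 58.4 = 165.4
Primary income: 25.4 - 48.7 - 22.5 + 70.6 + 36.8 - 63.7 = -2.1
Secondary income: 16.0 - 18.2 = -2.2
Current account = 1.6 + 165.4 + (-2.1) + (-2.2) = 162.7
(Excluded from the current account — capital account: debt forgiveness received from foreign official creditors 18.2; financial account: sale of domestic government bonds to non-residents 105.6.)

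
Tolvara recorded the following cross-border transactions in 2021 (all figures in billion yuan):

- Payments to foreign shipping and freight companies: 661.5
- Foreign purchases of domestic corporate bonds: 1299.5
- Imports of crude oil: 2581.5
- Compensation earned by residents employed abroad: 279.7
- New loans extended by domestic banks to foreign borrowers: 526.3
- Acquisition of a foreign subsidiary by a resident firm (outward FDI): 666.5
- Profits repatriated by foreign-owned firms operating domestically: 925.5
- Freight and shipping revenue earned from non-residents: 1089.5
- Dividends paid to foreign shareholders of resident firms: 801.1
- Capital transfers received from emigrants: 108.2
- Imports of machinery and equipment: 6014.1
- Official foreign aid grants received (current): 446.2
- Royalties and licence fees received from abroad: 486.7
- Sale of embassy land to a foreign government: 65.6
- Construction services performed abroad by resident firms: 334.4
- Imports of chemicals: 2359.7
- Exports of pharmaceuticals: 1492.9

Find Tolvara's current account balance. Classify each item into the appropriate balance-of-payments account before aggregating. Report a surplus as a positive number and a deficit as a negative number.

Goods: -6014.1 - 2581.5 - 2359.7 + 1492.9 = -9462.4
Services: 334.4 + 1089.5 + 486.7 - 661.5 = 1249.1
Primary income: -925.5 + 279.7 - 801.1 = -1446.9
Secondary income: 446.2
Current account = (-9462.4) + 1249.1 + (-1446.9) + 446.2 = -9214.0
(Excluded from the current account — financial account: foreign purchases of domestic corporate bonds 1299.5, new loans extended by domestic banks to foreign borrowers 526.3, acquisition of a foreign subsidiary by a resident firm (outward FDI) 666.5; capital account: capital transfers received from emigrants 108.2, sale of embassy land to a foreign government 65.6.)

-9214.0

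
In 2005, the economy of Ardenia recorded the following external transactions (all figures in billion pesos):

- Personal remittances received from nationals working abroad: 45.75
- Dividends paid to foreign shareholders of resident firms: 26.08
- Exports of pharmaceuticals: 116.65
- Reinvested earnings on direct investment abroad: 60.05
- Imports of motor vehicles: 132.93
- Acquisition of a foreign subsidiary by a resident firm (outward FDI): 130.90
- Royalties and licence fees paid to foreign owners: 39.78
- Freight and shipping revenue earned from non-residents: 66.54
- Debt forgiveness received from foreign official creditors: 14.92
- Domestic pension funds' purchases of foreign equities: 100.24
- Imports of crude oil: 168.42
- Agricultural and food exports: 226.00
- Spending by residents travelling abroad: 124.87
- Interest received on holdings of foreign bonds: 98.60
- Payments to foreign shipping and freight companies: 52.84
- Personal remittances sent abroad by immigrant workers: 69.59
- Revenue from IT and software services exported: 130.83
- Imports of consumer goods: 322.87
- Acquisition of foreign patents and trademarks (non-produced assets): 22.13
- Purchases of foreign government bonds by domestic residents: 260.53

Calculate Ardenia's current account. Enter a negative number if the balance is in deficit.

Goods: -132.93 + 226.00 + 116.65 - 168.42 - 322.87 = -281.57
Services: -124.87 + 130.83 + 66.54 - 52.84 - 39.78 = -20.12
Primary income: -26.08 + 60.05 + 98.60 = 132.57
Secondary income: -69.59 + 45.75 = -23.84
Current account = (-281.57) + (-20.12) + 132.57 + (-23.84) = -192.96
(Excluded from the current account — financial account: acquisition of a foreign subsidiary by a resident firm (outward FDI) 130.90, domestic pension funds' purchases of foreign equities 100.24, purchases of foreign government bonds by domestic residents 260.53; capital account: debt forgiveness received from foreign official creditors 14.92, acquisition of foreign patents and trademarks (non-produced assets) 22.13.)

-192.96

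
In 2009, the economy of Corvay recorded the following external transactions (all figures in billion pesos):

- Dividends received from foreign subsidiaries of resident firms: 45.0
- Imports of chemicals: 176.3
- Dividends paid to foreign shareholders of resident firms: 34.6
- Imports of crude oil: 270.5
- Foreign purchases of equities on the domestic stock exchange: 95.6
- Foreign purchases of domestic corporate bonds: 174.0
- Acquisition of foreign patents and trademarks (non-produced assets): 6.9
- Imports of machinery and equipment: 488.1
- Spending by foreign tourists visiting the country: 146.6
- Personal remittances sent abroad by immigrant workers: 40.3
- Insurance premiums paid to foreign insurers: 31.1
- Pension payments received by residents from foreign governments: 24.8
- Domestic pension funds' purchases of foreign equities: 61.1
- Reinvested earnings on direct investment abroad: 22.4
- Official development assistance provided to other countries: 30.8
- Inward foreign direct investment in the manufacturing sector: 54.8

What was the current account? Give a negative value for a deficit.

Goods: -270.5 - 176.3 - 488.1 = -934.9
Services: -31.1 + 146.6 = 115.5
Primary income: -34.6 + 22.4 + 45.0 = 32.8
Secondary income: -30.8 - 40.3 + 24.8 = -46.3
Current account = (-934.9) + 115.5 + 32.8 + (-46.3) = -832.9
(Excluded from the current account — financial account: foreign purchases of equities on the domestic stock exchange 95.6, foreign purchases of domestic corporate bonds 174.0, domestic pension funds' purchases of foreign equities 61.1, inward foreign direct investment in the manufacturing sector 54.8; capital account: acquisition of foreign patents and trademarks (non-produced assets) 6.9.)

-832.9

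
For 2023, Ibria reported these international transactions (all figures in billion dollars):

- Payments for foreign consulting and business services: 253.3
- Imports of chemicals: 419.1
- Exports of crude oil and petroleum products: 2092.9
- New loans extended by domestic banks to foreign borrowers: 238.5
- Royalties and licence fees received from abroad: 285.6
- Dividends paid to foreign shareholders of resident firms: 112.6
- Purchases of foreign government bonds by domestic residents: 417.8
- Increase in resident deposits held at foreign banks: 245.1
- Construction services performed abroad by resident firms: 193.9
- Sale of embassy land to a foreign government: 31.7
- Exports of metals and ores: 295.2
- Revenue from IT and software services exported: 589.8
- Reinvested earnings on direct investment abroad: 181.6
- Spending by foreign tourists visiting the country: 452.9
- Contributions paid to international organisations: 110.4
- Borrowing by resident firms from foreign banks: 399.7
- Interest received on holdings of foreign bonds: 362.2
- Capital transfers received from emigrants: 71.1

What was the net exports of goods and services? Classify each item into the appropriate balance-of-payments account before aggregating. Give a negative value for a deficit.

Goods: 2092.9 - 419.1 + 295.2 = 1969.0
Services: 452.9 + 193.9 - 253.3 + 285.6 + 589.8 = 1268.9
Trade balance = 1969.0 + 1268.9 = 3237.9
(Excluded from the trade balance — financial account: new loans extended by domestic banks to foreign borrowers 238.5, purchases of foreign government bonds by domestic residents 417.8, increase in resident deposits held at foreign banks 245.1, borrowing by resident firms from foreign banks 399.7; primary income: dividends paid to foreign shareholders of resident firms 112.6, reinvested earnings on direct investment abroad 181.6, interest received on holdings of foreign bonds 362.2; capital account: sale of embassy land to a foreign government 31.7, capital transfers received from emigrants 71.1; secondary income: contributions paid to international organisations 110.4.)

3237.9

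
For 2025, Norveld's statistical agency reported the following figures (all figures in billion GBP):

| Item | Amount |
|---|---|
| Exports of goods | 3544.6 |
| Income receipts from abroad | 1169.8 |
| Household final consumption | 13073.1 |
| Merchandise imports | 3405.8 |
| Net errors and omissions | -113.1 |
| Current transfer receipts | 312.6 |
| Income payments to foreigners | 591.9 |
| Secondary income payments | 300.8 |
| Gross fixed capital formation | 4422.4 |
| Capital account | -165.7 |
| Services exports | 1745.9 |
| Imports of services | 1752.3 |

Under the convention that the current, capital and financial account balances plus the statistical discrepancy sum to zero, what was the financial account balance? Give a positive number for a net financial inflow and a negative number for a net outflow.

Goods balance = 3544.6 - 3405.8 = 138.8
Services balance = 1745.9 - 1752.3 = -6.4
Trade balance (goods + services) = 138.8 + (-6.4) = 132.4
Net primary income = 1169.8 - 591.9 = 577.9
Net secondary income = 312.6 - 300.8 = 11.8
Current account = 132.4 + 577.9 + 11.8 = 722.1
Financial account = -(722.1 + (-165.7) + (-113.1)) = -443.3

-443.3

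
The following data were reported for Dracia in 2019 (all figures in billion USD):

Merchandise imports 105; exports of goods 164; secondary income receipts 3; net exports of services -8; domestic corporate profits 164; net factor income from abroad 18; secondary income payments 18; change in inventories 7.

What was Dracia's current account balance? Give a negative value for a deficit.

Goods balance = 164 - 105 = 59
Services balance = -8
Trade balance (goods + services) = 59 + (-8) = 51
Net primary income = 18
Net secondary income = 3 - 18 = -15
Current account = 51 + 18 + (-15) = 54

54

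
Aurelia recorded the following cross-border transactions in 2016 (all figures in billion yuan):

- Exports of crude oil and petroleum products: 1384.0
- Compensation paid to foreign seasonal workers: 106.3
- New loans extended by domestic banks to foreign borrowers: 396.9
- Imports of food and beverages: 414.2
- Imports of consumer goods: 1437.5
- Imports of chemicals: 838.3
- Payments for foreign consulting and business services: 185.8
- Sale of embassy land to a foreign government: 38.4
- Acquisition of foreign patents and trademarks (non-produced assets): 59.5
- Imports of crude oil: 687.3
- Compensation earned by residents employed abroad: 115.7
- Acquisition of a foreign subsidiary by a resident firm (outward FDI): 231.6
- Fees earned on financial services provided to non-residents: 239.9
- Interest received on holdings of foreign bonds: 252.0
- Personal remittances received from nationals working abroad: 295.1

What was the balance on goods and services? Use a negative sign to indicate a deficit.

-1939.2

Goods: -687.3 - 838.3 - 1437.5 - 414.2 + 1384.0 = -1993.3
Services: 239.9 - 185.8 = 54.1
Trade balance = -1993.3 + 54.1 = -1939.2
(Excluded from the trade balance — primary income: compensation paid to foreign seasonal workers 106.3, compensation earned by residents employed abroad 115.7, interest received on holdings of foreign bonds 252.0; financial account: new loans extended by domestic banks to foreign borrowers 396.9, acquisition of a foreign subsidiary by a resident firm (outward FDI) 231.6; capital account: sale of embassy land to a foreign government 38.4, acquisition of foreign patents and trademarks (non-produced assets) 59.5; secondary income: personal remittances received from nationals working abroad 295.1.)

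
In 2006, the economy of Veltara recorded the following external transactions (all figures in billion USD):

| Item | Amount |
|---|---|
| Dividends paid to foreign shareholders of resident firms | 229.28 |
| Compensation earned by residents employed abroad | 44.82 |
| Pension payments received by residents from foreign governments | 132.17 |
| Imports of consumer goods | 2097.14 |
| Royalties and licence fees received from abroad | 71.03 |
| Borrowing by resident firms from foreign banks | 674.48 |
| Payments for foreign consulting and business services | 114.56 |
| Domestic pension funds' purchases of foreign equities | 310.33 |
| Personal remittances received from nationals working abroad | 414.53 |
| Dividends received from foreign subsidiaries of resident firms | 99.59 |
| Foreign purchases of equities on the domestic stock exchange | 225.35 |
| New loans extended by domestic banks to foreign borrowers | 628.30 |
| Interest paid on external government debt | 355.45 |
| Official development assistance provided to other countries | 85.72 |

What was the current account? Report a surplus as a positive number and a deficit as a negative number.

Goods: -2097.14
Services: 71.03 - 114.56 = -43.53
Primary income: 99.59 - 355.45 - 229.28 + 44.82 = -440.32
Secondary income: -85.72 + 132.17 + 414.53 = 460.98
Current account = (-2097.14) + (-43.53) + (-440.32) + 460.98 = -2120.01
(Excluded from the current account — financial account: borrowing by resident firms from foreign banks 674.48, domestic pension funds' purchases of foreign equities 310.33, foreign purchases of equities on the domestic stock exchange 225.35, new loans extended by domestic banks to foreign borrowers 628.30.)

-2120.01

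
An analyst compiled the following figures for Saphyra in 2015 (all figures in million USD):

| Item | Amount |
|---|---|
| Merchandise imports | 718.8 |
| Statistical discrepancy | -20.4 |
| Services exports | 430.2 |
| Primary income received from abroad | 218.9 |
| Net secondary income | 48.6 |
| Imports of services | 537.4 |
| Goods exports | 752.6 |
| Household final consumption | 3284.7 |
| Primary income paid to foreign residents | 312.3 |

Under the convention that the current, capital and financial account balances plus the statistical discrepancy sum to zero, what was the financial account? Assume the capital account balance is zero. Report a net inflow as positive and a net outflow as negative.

138.6

Goods balance = 752.6 - 718.8 = 33.8
Services balance = 430.2 - 537.4 = -107.2
Trade balance (goods + services) = 33.8 + (-107.2) = -73.4
Net primary income = 218.9 - 312.3 = -93.4
Net secondary income = 48.6
Current account = -73.4 + (-93.4) + 48.6 = -118.2
Financial account = -(-118.2 + (-20.4)) = 138.6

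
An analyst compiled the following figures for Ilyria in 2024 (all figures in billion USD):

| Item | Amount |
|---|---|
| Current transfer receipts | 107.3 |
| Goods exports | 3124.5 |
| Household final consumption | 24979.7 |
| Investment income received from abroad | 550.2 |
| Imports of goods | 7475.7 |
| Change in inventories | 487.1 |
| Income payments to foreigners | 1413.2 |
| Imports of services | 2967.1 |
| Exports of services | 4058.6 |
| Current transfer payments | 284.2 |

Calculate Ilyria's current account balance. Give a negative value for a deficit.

-4299.6

Goods balance = 3124.5 - 7475.7 = -4351.2
Services balance = 4058.6 - 2967.1 = 1091.5
Trade balance (goods + services) = -4351.2 + 1091.5 = -3259.7
Net primary income = 550.2 - 1413.2 = -863.0
Net secondary income = 107.3 - 284.2 = -176.9
Current account = -3259.7 + (-863.0) + (-176.9) = -4299.6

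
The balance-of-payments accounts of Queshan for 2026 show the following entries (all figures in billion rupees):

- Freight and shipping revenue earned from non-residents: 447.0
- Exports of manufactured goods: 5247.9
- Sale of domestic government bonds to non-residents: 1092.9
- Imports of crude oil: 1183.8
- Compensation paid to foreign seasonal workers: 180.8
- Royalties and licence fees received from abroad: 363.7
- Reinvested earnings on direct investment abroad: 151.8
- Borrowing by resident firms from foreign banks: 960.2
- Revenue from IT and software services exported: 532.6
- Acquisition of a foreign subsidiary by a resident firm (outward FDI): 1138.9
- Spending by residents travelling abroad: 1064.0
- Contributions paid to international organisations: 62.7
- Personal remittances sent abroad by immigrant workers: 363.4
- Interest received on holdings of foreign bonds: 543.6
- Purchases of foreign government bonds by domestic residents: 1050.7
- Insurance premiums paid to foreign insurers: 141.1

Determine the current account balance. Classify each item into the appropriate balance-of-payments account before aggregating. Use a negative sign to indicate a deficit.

Goods: -1183.8 + 5247.9 = 4064.1
Services: 532.6 + 447.0 - 1064.0 + 363.7 - 141.1 = 138.2
Primary income: 543.6 - 180.8 + 151.8 = 514.6
Secondary income: -363.4 - 62.7 = -426.1
Current account = 4064.1 + 138.2 + 514.6 + (-426.1) = 4290.8
(Excluded from the current account — financial account: sale of domestic government bonds to non-residents 1092.9, borrowing by resident firms from foreign banks 960.2, acquisition of a foreign subsidiary by a resident firm (outward FDI) 1138.9, purchases of foreign government bonds by domestic residents 1050.7.)

4290.8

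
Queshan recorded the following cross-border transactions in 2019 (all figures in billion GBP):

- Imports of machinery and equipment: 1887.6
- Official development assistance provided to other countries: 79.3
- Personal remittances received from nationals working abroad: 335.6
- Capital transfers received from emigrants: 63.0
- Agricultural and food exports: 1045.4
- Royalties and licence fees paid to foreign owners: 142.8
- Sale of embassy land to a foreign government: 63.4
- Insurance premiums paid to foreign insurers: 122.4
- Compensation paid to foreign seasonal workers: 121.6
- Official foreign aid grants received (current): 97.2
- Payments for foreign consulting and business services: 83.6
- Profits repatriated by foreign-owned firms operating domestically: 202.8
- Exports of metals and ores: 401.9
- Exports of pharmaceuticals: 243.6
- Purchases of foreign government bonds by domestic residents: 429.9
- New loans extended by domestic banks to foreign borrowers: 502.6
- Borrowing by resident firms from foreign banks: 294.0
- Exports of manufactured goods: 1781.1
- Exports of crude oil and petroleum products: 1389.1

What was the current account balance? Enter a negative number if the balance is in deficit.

Goods: 243.6 + 1045.4 + 1781.1 - 1887.6 + 1389.1 + 401.9 = 2973.5
Services: -142.8 - 83.6 - 122.4 = -348.8
Primary income: -121.6 - 202.8 = -324.4
Secondary income: 335.6 - 79.3 + 97.2 = 353.5
Current account = 2973.5 + (-348.8) + (-324.4) + 353.5 = 2653.8
(Excluded from the current account — capital account: capital transfers received from emigrants 63.0, sale of embassy land to a foreign government 63.4; financial account: purchases of foreign government bonds by domestic residents 429.9, new loans extended by domestic banks to foreign borrowers 502.6, borrowing by resident firms from foreign banks 294.0.)

2653.8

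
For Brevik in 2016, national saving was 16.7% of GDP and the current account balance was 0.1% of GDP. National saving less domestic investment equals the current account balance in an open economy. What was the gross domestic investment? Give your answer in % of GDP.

16.6

I = S - CA = 16.7 - 0.1 = 16.6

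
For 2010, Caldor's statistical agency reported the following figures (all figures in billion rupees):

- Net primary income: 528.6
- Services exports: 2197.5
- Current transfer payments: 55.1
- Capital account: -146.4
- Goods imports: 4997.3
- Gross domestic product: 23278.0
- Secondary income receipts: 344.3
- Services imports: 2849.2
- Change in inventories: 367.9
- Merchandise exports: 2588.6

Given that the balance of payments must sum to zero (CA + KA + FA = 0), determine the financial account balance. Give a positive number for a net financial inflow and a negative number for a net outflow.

Goods balance = 2588.6 - 4997.3 = -2408.7
Services balance = 2197.5 - 2849.2 = -651.7
Trade balance (goods + services) = -2408.7 + (-651.7) = -3060.4
Net primary income = 528.6
Net secondary income = 344.3 - 55.1 = 289.2
Current account = -3060.4 + 528.6 + 289.2 = -2242.6
Financial account = -(-2242.6 + (-146.4)) = 2389.0

2389.0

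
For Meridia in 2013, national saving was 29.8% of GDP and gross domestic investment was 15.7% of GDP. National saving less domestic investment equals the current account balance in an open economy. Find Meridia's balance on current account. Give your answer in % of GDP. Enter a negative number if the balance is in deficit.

CA = S - I = 29.8 - 15.7 = 14.1

14.1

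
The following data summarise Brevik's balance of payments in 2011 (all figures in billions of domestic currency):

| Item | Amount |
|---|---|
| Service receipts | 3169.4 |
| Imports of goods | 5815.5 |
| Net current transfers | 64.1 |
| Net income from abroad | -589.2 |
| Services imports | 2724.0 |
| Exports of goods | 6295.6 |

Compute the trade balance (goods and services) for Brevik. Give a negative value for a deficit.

Goods balance = 6295.6 - 5815.5 = 480.1
Services balance = 3169.4 - 2724.0 = 445.4
Trade balance (goods + services) = 480.1 + 445.4 = 925.5

925.5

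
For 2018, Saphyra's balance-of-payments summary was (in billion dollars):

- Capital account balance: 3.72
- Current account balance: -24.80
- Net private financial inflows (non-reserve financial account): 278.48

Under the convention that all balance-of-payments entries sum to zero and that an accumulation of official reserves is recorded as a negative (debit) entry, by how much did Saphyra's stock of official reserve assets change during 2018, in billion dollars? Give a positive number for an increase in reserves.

Official reserve transactions balance = -((-24.80) + 3.72 + 278.48) = -257.40
An accumulation of reserves is recorded as a debit (negative entry), so the change in the stock of reserves is the negative of that balance.
Change in official reserves = -(-257.40) = 257.40

257.40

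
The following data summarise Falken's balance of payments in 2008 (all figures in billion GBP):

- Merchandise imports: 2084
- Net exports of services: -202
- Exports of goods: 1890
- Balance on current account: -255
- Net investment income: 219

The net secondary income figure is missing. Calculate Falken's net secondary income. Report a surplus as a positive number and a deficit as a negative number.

Current account = goods balance + services balance + net primary income + net secondary income
Sum of the known components = -177
Net secondary income = CA - (known components) = -255 - (-177) = -78

-78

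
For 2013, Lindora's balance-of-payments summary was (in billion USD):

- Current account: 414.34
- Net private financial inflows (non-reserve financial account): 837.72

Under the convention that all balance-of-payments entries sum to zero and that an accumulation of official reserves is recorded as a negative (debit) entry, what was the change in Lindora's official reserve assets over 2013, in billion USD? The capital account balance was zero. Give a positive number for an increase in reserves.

1252.06

Official reserve transactions balance = -(414.34 + 837.72) = -1252.06
An accumulation of reserves is recorded as a debit (negative entry), so the change in the stock of reserves is the negative of that balance.
Change in official reserves = -(-1252.06) = 1252.06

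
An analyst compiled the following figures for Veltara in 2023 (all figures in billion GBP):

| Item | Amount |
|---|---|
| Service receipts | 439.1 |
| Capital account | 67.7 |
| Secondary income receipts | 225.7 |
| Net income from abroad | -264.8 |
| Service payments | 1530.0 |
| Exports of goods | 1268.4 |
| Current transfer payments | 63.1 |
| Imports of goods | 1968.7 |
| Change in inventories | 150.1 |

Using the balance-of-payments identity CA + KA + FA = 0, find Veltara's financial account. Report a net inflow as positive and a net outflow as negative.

Goods balance = 1268.4 - 1968.7 = -700.3
Services balance = 439.1 - 1530.0 = -1090.9
Trade balance (goods + services) = -700.3 + (-1090.9) = -1791.2
Net primary income = -264.8
Net secondary income = 225.7 - 63.1 = 162.6
Current account = -1791.2 + (-264.8) + 162.6 = -1893.4
Financial account = -(-1893.4 + 67.7) = 1825.7

1825.7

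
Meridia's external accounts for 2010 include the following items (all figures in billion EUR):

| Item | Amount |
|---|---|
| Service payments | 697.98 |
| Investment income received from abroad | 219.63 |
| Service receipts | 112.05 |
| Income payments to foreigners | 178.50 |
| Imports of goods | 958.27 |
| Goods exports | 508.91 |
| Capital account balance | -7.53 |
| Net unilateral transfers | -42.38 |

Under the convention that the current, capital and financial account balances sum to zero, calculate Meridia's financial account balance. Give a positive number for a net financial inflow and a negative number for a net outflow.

1044.07

Goods balance = 508.91 - 958.27 = -449.36
Services balance = 112.05 - 697.98 = -585.93
Trade balance (goods + services) = -449.36 + (-585.93) = -1035.29
Net primary income = 219.63 - 178.50 = 41.13
Net secondary income = -42.38
Current account = -1035.29 + 41.13 + (-42.38) = -1036.54
Financial account = -(-1036.54 + (-7.53)) = 1044.07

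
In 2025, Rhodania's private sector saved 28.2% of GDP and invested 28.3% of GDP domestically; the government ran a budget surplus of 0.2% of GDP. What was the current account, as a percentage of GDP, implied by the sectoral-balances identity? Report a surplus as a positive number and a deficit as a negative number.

By the sectoral-balances identity, CA = (S_private - I) + (T - G).
Private balance = 28.2 - 28.3 = -0.1
Government balance (T - G) = 0.2
CA = -0.1 + 0.2 = 0.1

0.1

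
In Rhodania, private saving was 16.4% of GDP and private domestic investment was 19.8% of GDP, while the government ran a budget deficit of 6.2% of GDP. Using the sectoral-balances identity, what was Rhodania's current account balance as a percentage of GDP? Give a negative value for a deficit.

By the sectoral-balances identity, CA = (S_private - I) + (T - G).
Private balance = 16.4 - 19.8 = -3.4
Government balance (T - G) = -6.2
CA = -3.4 + (-6.2) = -9.6

-9.6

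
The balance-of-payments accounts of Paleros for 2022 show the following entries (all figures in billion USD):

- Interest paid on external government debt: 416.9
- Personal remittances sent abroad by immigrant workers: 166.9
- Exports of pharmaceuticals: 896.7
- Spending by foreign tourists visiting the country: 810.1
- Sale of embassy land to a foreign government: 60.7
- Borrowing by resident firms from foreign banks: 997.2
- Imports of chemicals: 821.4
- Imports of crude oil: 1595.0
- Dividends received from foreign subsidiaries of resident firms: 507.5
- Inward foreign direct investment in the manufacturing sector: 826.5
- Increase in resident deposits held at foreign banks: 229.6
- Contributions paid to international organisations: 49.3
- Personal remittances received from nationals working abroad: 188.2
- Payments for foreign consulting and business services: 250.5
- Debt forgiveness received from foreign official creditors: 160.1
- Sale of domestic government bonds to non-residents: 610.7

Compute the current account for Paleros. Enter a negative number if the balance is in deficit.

Goods: -1595.0 + 896.7 - 821.4 = -1519.7
Services: 810.1 - 250.5 = 559.6
Primary income: 507.5 - 416.9 = 90.6
Secondary income: -166.9 + 188.2 - 49.3 = -28.0
Current account = (-1519.7) + 559.6 + 90.6 + (-28.0) = -897.5
(Excluded from the current account — capital account: sale of embassy land to a foreign government 60.7, debt forgiveness received from foreign official creditors 160.1; financial account: borrowing by resident firms from foreign banks 997.2, inward foreign direct investment in the manufacturing sector 826.5, increase in resident deposits held at foreign banks 229.6, sale of domestic government bonds to non-residents 610.7.)

-897.5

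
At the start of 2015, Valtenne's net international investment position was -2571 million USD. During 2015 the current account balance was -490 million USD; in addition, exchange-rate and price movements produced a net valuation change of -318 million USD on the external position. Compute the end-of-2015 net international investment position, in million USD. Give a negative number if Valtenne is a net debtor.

-3379

Change in NIIP = current account + net valuation change = -490 + (-318) = -808
End-of-year NIIP = -2571 + (-808) = -3379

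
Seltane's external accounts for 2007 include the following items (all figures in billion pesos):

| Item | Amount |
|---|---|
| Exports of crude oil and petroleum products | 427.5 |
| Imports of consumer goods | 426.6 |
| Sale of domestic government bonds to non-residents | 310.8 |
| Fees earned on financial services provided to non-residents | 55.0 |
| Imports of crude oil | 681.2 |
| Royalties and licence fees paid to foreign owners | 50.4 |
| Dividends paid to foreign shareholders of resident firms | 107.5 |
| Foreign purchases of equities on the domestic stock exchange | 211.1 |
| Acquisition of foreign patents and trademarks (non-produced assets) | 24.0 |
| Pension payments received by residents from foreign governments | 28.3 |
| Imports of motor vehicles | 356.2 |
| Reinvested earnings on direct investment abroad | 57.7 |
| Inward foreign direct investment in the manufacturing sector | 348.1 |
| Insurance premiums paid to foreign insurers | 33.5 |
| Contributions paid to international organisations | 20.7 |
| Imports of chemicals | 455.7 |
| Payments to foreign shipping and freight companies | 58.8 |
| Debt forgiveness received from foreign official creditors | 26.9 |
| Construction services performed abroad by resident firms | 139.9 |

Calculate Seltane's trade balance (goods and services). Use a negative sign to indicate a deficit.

-1440.0

Goods: -356.2 - 681.2 - 455.7 + 427.5 - 426.6 = -1492.2
Services: 55.0 - 33.5 + 139.9 - 50.4 - 58.8 = 52.2
Trade balance = -1492.2 + 52.2 = -1440.0
(Excluded from the trade balance — financial account: sale of domestic government bonds to non-residents 310.8, foreign purchases of equities on the domestic stock exchange 211.1, inward foreign direct investment in the manufacturing sector 348.1; primary income: dividends paid to foreign shareholders of resident firms 107.5, reinvested earnings on direct investment abroad 57.7; capital account: acquisition of foreign patents and trademarks (non-produced assets) 24.0, debt forgiveness received from foreign official creditors 26.9; secondary income: pension payments received by residents from foreign governments 28.3, contributions paid to international organisations 20.7.)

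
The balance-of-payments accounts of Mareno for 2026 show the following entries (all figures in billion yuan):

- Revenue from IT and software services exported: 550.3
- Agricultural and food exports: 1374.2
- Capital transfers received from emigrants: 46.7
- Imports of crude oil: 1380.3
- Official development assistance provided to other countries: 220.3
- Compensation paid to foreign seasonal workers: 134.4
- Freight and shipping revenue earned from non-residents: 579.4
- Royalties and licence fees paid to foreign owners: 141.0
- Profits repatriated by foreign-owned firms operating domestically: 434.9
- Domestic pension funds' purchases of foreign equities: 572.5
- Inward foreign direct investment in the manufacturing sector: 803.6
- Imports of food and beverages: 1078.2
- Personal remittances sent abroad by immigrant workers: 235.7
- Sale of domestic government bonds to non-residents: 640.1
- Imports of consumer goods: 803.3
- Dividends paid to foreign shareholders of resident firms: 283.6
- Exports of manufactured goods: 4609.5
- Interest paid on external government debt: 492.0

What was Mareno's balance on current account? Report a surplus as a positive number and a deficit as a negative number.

1909.7

Goods: -1078.2 + 1374.2 - 803.3 - 1380.3 + 4609.5 = 2721.9
Services: -141.0 + 579.4 + 550.3 = 988.7
Primary income: -492.0 - 134.4 - 283.6 - 434.9 = -1344.9
Secondary income: -220.3 - 235.7 = -456.0
Current account = 2721.9 + 988.7 + (-1344.9) + (-456.0) = 1909.7
(Excluded from the current account — capital account: capital transfers received from emigrants 46.7; financial account: domestic pension funds' purchases of foreign equities 572.5, inward foreign direct investment in the manufacturing sector 803.6, sale of domestic government bonds to non-residents 640.1.)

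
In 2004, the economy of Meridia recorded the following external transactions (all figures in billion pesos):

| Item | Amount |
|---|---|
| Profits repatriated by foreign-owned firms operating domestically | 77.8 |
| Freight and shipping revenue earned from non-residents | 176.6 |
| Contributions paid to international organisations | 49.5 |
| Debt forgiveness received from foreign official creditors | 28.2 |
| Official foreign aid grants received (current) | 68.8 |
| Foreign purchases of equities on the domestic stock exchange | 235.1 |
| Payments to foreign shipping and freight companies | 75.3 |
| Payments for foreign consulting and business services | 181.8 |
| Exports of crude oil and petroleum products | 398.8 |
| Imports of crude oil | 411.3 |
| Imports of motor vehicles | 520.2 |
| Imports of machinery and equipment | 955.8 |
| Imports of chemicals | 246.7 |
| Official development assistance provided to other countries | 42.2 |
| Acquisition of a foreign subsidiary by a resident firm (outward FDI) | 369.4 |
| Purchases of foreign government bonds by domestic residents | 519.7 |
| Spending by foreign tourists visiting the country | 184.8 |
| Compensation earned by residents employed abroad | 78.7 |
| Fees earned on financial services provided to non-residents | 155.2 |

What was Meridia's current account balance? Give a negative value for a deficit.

-1497.7

Goods: -246.7 - 520.2 + 398.8 - 955.8 - 411.3 = -1735.2
Services: 184.8 + 155.2 + 176.6 - 181.8 - 75.3 = 259.5
Primary income: 78.7 - 77.8 = 0.9
Secondary income: -49.5 - 42.2 + 68.8 = -22.9
Current account = (-1735.2) + 259.5 + 0.9 + (-22.9) = -1497.7
(Excluded from the current account — capital account: debt forgiveness received from foreign official creditors 28.2; financial account: foreign purchases of equities on the domestic stock exchange 235.1, acquisition of a foreign subsidiary by a resident firm (outward FDI) 369.4, purchases of foreign government bonds by domestic residents 519.7.)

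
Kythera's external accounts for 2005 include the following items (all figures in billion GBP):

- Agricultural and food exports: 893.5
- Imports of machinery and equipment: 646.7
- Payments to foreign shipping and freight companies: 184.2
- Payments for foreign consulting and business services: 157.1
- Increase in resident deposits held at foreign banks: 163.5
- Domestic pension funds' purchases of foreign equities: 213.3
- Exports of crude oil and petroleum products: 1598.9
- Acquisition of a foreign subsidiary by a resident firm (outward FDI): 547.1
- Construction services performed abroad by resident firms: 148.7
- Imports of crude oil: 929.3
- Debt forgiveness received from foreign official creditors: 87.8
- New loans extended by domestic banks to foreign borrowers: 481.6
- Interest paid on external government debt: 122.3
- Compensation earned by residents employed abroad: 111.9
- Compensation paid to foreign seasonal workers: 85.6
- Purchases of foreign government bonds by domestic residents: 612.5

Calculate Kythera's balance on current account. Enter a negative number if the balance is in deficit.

Goods: 893.5 - 646.7 + 1598.9 - 929.3 = 916.4
Services: -157.1 + 148.7 - 184.2 = -192.6
Primary income: -85.6 - 122.3 + 111.9 = -96.0
Current account = 916.4 + (-192.6) + (-96.0) = 627.8
(Excluded from the current account — financial account: increase in resident deposits held at foreign banks 163.5, domestic pension funds' purchases of foreign equities 213.3, acquisition of a foreign subsidiary by a resident firm (outward FDI) 547.1, new loans extended by domestic banks to foreign borrowers 481.6, purchases of foreign government bonds by domestic residents 612.5; capital account: debt forgiveness received from foreign official creditors 87.8.)

627.8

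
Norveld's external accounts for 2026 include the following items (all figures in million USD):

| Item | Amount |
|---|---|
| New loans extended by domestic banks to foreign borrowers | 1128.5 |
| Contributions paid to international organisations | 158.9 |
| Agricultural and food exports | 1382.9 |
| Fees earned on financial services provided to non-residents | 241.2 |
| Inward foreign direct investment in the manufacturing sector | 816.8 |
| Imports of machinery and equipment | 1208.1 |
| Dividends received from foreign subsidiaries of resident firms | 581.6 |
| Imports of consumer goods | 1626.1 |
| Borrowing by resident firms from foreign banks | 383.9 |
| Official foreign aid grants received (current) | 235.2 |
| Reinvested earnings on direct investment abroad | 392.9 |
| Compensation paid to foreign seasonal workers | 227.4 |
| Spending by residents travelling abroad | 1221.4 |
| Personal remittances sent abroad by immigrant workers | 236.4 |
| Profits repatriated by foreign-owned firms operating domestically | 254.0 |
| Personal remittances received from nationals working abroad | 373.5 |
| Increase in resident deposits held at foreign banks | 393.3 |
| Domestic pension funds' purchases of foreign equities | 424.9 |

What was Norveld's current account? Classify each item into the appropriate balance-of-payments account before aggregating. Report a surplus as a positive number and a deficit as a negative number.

-1725.0

Goods: -1208.1 - 1626.1 + 1382.9 = -1451.3
Services: -1221.4 + 241.2 = -980.2
Primary income: -254.0 + 581.6 - 227.4 + 392.9 = 493.1
Secondary income: -158.9 - 236.4 + 373.5 + 235.2 = 213.4
Current account = (-1451.3) + (-980.2) + 493.1 + 213.4 = -1725.0
(Excluded from the current account — financial account: new loans extended by domestic banks to foreign borrowers 1128.5, inward foreign direct investment in the manufacturing sector 816.8, borrowing by resident firms from foreign banks 383.9, increase in resident deposits held at foreign banks 393.3, domestic pension funds' purchases of foreign equities 424.9.)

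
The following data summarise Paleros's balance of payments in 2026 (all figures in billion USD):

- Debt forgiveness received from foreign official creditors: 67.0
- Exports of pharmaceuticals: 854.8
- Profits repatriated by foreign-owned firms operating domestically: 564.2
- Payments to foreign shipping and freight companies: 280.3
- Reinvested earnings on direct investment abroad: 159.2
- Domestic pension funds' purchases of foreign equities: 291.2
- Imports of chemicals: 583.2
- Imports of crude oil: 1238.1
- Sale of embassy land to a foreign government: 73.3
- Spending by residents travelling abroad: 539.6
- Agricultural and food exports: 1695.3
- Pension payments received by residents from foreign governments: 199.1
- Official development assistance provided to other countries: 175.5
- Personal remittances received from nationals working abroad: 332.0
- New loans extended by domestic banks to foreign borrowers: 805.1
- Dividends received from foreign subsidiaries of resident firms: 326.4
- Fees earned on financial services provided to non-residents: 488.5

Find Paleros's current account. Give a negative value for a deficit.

674.4

Goods: 854.8 - 583.2 - 1238.1 + 1695.3 = 728.8
Services: 488.5 - 280.3 - 539.6 = -331.4
Primary income: 326.4 - 564.2 + 159.2 = -78.6
Secondary income: 199.1 + 332.0 - 175.5 = 355.6
Current account = 728.8 + (-331.4) + (-78.6) + 355.6 = 674.4
(Excluded from the current account — capital account: debt forgiveness received from foreign official creditors 67.0, sale of embassy land to a foreign government 73.3; financial account: domestic pension funds' purchases of foreign equities 291.2, new loans extended by domestic banks to foreign borrowers 805.1.)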